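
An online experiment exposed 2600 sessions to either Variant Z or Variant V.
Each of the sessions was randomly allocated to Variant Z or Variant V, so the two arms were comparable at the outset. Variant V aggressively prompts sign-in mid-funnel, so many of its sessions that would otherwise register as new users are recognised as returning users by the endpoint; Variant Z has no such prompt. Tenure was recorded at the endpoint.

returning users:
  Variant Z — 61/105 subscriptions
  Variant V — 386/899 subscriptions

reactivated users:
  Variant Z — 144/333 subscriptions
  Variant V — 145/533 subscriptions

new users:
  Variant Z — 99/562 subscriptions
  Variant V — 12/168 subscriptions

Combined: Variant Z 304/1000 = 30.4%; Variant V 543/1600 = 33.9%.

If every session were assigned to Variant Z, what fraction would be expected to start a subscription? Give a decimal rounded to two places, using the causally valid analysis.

Variant Z is higher inside every user tenure stratum but Variant V is higher in aggregate. Whether to stratify depends on how user tenure relates to the variant.
User tenure is downstream of the variant. One should not condition on a consequence of treatment, so the overall rates are the right comparison.
So P(outcome | do(Variant Z)) is just the pooled rate for Variant Z: 304/1000 = 0.304.

0.30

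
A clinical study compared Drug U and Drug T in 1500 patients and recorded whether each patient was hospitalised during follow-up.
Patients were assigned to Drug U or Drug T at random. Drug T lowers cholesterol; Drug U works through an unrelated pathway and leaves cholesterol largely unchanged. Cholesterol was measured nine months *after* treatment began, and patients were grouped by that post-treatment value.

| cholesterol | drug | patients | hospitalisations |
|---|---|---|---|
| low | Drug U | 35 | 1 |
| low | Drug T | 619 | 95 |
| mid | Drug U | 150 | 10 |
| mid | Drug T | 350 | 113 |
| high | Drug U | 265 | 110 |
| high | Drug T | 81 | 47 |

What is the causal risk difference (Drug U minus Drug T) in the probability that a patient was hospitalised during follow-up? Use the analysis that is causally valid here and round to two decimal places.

+0.03

Drug U is lower inside every cholesterol stratum but Drug T is lower in aggregate. Whether to stratify depends on how cholesterol relates to the drug.
Stratifying would compare drugs among patients the drugs themselves sorted into cholesterol groups — a form of selection on an intermediate. The unconditioned pooled rates give the total causal effect.
The causal difference is the pooled difference: 0.269 − 0.243 = +0.026.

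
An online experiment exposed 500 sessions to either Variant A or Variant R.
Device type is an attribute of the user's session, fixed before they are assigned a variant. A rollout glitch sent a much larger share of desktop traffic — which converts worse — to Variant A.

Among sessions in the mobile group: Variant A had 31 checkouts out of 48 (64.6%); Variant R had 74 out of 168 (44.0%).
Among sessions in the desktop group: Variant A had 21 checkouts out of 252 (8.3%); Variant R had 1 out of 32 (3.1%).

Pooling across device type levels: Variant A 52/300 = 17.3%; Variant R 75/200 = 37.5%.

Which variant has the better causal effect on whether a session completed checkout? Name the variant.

Variant A

The device type-specific comparison favours Variant A throughout, but the pooled figures favour Variant R. The question is whether to condition on device type.
Device type is set before the variant has any effect — it is not caused by the variant — and it independently drives the outcome. That makes it a confounder, so the causal comparison is within device type levels.
Within each level — mobile: 64.6% vs 44.0%; desktop: 8.3% vs 3.1% — Variant A is higher every time.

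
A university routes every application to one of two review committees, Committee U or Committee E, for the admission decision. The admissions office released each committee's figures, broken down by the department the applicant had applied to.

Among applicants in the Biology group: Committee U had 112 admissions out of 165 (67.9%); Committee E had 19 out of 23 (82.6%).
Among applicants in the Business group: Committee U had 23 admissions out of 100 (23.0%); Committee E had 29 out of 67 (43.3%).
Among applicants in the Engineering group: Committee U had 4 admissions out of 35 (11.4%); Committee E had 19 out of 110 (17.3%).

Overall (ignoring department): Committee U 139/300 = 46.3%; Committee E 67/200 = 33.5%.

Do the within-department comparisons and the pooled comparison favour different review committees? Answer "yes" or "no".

Within each department level (Biology 67.9% vs 82.6%; Business 23.0% vs 43.3%; Engineering 11.4% vs 17.3%), Committee E has the higher rate every time. Pooled: 46.3% vs 33.5% — Committee U has the higher rate overall. The two comparisons disagree.

yes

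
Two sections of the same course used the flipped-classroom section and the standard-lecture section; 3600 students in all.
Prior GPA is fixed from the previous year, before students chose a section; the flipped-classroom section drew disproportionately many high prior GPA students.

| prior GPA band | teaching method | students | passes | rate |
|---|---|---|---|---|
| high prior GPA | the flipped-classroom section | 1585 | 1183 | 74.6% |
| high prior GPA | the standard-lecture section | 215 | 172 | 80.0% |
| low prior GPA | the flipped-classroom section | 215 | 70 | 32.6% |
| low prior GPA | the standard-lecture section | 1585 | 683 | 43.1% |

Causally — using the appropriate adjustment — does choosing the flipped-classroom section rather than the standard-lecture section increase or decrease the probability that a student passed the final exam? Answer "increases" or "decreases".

decreases

Prior GPA band is set before the teaching method has any effect — it is not caused by the teaching method — and it independently drives the outcome. That makes it a confounder, so the causal comparison is within prior GPA band levels.
Within each level — high prior GPA: 74.6% vs 80.0%; low prior GPA: 32.6% vs 43.1% — the standard-lecture section is higher every time.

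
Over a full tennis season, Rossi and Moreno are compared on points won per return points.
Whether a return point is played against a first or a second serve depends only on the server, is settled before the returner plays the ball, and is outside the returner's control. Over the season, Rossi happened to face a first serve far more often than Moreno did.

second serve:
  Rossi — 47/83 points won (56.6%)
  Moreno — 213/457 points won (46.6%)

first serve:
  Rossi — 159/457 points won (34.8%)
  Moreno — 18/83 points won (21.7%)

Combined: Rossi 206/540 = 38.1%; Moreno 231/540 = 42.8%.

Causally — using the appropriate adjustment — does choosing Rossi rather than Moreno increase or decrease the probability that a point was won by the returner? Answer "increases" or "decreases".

increases

The stratified and pooled comparisons disagree (Rossi wins within each serve type; Moreno wins overall), so the answer turns on the causal role of serve type.
Since serve type is a pre-existing factor (not a product of the player) and it affects the outcome on its own, it is a confounder. The stratified rates, not the pooled rate, identify the causal effect.
Within each level — second serve: 56.6% vs 46.6%; first serve: 34.8% vs 21.7% — Rossi is higher every time.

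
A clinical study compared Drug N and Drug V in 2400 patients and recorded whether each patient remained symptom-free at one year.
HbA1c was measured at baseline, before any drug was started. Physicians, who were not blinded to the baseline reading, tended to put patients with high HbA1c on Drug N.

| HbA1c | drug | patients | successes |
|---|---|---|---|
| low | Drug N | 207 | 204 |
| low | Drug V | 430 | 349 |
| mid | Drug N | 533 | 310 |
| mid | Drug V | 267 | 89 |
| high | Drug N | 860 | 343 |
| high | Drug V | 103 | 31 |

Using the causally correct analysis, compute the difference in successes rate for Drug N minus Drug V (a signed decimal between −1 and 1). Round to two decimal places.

+0.17

HbA1c satisfies the back-door criterion: it is not a descendant of the drug, and it blocks the spurious path from drug to outcome. Adjusting for it (i.e., using the within-HbA1c rates) gives the causal effect.
Adjusting over the population distribution of HbA1c: 0.265·(0.986−0.812) + 0.333·(0.582−0.333) + 0.401·(0.399−0.301) = +0.168.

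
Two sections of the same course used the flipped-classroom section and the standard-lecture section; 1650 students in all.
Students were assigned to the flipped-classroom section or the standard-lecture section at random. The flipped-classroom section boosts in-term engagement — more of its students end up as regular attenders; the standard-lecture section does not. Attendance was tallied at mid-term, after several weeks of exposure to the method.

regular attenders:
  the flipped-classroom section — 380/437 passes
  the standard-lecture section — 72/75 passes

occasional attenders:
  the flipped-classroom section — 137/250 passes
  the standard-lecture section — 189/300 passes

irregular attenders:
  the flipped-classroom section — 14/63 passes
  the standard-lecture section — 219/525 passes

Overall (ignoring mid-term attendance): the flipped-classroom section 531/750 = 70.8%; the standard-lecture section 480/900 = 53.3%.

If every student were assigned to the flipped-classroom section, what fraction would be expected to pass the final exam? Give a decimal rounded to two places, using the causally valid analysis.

0.71

the standard-lecture section is higher inside every mid-term attendance stratum but the flipped-classroom section is higher in aggregate. Whether to stratify depends on how mid-term attendance relates to the teaching method.
Because the teaching method influences mid-term attendance, mid-term attendance is a post-treatment mediator, not a confounder. Stratifying on it would bias the estimate; the causal effect is the crude pooled difference.
So P(outcome | do(the flipped-classroom section)) is just the pooled rate for the flipped-classroom section: 531/750 = 0.708.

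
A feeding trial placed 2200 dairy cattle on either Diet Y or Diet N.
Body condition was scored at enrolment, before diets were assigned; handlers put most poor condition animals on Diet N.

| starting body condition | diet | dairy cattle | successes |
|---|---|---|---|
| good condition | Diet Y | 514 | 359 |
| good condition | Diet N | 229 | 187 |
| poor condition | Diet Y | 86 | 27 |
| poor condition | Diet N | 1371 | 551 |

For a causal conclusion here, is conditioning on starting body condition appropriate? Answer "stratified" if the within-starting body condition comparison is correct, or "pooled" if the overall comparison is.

stratified

Starting body condition is set before the diet has any effect — it is not caused by the diet — and it independently drives the outcome. That makes it a confounder, so the causal comparison is within starting body condition levels.
Within each level — good condition: 69.8% vs 81.7%; poor condition: 31.4% vs 40.2% — Diet N is higher every time.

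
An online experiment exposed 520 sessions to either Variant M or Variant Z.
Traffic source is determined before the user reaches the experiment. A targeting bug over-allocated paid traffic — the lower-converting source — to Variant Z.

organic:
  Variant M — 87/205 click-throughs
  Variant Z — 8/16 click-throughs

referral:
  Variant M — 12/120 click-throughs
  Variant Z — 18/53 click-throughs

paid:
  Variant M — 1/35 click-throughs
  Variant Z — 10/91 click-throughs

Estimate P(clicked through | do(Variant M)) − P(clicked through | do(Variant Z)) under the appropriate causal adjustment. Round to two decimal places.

Variant Z is higher inside every traffic source stratum but Variant M is higher in aggregate. Whether to stratify depends on how traffic source relates to the variant.
Nothing the variant does changes traffic source; the imbalance is an allocation artefact. With traffic source also predicting the outcome, the pooled figure is confounded, and the within-stratum comparison is the causal one.
Adjusting over the population distribution of traffic source: 0.425·(0.424−0.500) + 0.333·(0.100−0.340) + 0.242·(0.029−0.110) = -0.132.

-0.13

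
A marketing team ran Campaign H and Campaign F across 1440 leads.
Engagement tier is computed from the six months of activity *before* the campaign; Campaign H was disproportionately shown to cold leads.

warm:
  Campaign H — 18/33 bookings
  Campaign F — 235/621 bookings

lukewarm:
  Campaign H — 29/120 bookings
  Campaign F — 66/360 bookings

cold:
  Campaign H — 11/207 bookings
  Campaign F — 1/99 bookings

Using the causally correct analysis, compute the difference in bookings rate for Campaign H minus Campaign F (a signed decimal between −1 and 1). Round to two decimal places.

+0.10

Nothing the campaign does changes engagement tier; the imbalance is an allocation artefact. With engagement tier also predicting the outcome, the pooled figure is confounded, and the within-stratum comparison is the causal one.
Adjusting over the population distribution of engagement tier: 0.454·(0.545−0.378) + 0.333·(0.242−0.183) + 0.212·(0.053−0.010) = +0.104.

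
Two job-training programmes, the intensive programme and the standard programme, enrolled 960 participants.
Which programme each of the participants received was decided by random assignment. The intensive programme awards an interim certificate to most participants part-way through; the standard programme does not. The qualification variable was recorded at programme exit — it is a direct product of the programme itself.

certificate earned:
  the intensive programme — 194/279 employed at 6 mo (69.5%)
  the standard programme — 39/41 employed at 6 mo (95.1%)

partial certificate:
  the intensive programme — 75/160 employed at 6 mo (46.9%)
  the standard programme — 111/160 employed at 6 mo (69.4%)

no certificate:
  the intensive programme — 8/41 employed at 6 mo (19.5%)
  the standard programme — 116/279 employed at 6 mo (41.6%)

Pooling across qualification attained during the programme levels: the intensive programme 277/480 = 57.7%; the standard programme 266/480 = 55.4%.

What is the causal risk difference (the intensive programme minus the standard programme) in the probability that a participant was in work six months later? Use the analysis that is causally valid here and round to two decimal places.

The stratified and pooled comparisons disagree (the standard programme wins within each qualification attained during the programme; the intensive programme wins overall), so the answer turns on the causal role of qualification attained during the programme.
Qualification attained during the programme here is a post-treatment variable shaped by the programme; conditioning on it would introduce bias rather than remove it. The overall comparison is the causal one.
The causal difference is the pooled difference: 0.577 − 0.554 = +0.023.

+0.02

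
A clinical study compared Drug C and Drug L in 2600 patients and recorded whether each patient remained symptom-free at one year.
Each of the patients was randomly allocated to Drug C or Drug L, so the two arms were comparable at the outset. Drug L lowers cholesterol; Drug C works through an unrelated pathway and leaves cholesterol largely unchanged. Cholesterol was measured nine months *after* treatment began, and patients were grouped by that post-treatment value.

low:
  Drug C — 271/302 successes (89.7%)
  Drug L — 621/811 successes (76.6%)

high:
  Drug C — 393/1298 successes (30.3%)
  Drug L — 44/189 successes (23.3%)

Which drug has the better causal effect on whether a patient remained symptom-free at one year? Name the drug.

Drug L

Drug C is higher inside every cholesterol stratum but Drug L is higher in aggregate. Whether to stratify depends on how cholesterol relates to the drug.
Cholesterol is downstream of the drug. One should not condition on a consequence of treatment, so the overall rates are the right comparison.
Pooled: Drug C 41.5% vs Drug L 66.5%; Drug L is higher overall.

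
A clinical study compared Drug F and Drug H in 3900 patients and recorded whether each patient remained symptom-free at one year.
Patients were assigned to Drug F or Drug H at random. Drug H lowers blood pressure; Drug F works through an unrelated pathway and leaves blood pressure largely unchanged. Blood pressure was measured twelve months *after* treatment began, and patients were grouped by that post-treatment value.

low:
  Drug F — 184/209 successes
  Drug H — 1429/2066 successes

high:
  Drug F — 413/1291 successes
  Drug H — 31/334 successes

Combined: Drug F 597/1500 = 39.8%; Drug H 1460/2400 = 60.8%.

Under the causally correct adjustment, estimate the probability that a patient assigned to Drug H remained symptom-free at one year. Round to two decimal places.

0.61

Blood pressure is downstream of the drug. One should not condition on a consequence of treatment, so the overall rates are the right comparison.
So P(outcome | do(Drug H)) is just the pooled rate for Drug H: 1460/2400 = 0.608.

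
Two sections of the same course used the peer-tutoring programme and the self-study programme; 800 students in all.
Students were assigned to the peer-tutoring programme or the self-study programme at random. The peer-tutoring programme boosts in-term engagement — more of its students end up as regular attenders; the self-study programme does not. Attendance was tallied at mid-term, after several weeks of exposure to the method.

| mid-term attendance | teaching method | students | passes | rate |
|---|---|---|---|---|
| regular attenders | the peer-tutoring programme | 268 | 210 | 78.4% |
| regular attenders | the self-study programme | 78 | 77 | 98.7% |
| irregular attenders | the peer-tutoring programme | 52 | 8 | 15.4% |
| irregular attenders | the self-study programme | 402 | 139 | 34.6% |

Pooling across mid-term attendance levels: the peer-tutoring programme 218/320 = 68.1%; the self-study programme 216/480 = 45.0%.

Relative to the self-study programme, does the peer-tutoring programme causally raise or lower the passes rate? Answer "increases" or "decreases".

Stratifying would compare teaching methods among students the teaching methods themselves sorted into mid-term attendance groups — a form of selection on an intermediate. The unconditioned pooled rates give the total causal effect.
Pooled: the peer-tutoring programme 68.1% vs the self-study programme 45.0%; the peer-tutoring programme is higher overall.

increases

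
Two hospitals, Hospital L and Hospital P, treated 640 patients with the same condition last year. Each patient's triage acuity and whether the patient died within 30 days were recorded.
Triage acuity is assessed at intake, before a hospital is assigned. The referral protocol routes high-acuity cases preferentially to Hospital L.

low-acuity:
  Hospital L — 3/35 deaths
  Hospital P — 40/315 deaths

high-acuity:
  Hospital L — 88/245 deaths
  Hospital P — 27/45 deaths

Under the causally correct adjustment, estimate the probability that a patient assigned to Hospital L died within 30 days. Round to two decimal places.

0.21

The imbalance in triage acuity arose from how patients were allocated, not from anything the hospital did; and triage acuity independently affects the outcome. The pooled gap is confounded — condition on triage acuity.
Standardising Hospital L to the population triage acuity mix: 0.547·3/35 + 0.453·88/245 = 0.210.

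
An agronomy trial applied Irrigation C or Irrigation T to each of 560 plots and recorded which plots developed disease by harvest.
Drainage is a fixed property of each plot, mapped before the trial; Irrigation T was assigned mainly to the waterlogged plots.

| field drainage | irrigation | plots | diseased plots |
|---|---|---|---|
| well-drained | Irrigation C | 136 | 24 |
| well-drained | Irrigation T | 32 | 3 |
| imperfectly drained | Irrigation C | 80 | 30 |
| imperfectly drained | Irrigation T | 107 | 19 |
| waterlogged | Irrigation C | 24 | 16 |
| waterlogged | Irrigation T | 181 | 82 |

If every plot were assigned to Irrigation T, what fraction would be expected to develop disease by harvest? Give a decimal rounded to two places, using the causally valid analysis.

The field drainage-specific comparison favours Irrigation T throughout, but the pooled figures favour Irrigation C. The question is whether to condition on field drainage.
Since field drainage is a pre-existing factor (not a product of the irrigation) and it affects the outcome on its own, it is a confounder. The stratified rates, not the pooled rate, identify the causal effect.
Standardising Irrigation T to the population field drainage mix: 0.300·3/32 + 0.334·19/107 + 0.366·82/181 = 0.253.

0.25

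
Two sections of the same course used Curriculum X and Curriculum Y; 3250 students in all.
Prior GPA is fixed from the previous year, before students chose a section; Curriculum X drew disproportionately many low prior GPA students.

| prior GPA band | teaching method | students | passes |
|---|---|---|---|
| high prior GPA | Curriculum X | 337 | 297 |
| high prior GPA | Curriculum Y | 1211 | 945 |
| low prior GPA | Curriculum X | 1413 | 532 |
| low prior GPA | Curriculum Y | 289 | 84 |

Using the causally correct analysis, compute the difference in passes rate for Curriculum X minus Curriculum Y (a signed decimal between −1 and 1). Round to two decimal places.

Since prior GPA band is a pre-existing factor (not a product of the teaching method) and it affects the outcome on its own, it is a confounder. The stratified rates, not the pooled rate, identify the causal effect.
Adjusting over the population distribution of prior GPA band: 0.476·(0.881−0.780) + 0.524·(0.377−0.291) = +0.093.

+0.09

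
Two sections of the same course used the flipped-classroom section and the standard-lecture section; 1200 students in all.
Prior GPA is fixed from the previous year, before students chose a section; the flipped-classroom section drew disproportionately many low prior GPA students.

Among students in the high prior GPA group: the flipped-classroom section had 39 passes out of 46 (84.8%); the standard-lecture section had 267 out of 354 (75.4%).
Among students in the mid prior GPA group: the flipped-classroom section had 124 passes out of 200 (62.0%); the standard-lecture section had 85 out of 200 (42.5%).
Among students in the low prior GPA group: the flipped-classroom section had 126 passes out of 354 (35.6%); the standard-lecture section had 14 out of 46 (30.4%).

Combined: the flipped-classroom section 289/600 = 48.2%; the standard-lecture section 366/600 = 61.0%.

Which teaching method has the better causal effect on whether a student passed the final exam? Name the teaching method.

Within every prior GPA band level the flipped-classroom section has the higher rate, yet pooled the standard-lecture section does — Simpson's reversal.
Prior GPA band satisfies the back-door criterion: it is not a descendant of the teaching method, and it blocks the spurious path from teaching method to outcome. Adjusting for it (i.e., using the within-prior GPA band rates) gives the causal effect.
Within each level — high prior GPA: 84.8% vs 75.4%; mid prior GPA: 62.0% vs 42.5%; low prior GPA: 35.6% vs 30.4% — the flipped-classroom section is higher every time.

the flipped-classroom section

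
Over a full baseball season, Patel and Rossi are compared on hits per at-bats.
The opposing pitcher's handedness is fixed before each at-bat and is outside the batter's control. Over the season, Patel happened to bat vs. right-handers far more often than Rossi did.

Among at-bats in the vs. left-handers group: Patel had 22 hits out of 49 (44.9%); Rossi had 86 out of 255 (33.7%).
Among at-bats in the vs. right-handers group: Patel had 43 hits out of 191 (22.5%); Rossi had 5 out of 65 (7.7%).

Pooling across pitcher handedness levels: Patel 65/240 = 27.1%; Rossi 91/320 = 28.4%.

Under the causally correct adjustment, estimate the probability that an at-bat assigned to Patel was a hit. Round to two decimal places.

Patel is higher inside every pitcher handedness stratum but Rossi is higher in aggregate. Whether to stratify depends on how pitcher handedness relates to the player.
Pitcher handedness is set before the player has any effect — it is not caused by the player — and it independently drives the outcome. That makes it a confounder, so the causal comparison is within pitcher handedness levels.
Standardising Patel to the population pitcher handedness mix: 0.543·22/49 + 0.457·43/191 = 0.347.

0.35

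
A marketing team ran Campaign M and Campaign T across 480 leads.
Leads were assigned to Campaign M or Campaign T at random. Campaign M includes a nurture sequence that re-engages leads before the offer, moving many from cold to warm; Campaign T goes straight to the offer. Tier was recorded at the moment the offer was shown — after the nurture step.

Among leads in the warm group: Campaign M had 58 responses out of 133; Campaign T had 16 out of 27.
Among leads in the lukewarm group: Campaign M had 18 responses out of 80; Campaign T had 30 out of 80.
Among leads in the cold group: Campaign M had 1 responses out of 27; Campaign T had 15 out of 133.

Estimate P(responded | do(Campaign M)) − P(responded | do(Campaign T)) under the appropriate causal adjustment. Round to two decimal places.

+0.07

The engagement tier-specific comparison favours Campaign T throughout, but the pooled figures favour Campaign M. The question is whether to condition on engagement tier.
Engagement tier lies on the pathway campaign → engagement tier → outcome, so adjusting for it blocks the indirect effect. For the total causal effect of campaign, use the unadjusted pooled rates.
The causal difference is the pooled difference: 0.321 − 0.254 = +0.067.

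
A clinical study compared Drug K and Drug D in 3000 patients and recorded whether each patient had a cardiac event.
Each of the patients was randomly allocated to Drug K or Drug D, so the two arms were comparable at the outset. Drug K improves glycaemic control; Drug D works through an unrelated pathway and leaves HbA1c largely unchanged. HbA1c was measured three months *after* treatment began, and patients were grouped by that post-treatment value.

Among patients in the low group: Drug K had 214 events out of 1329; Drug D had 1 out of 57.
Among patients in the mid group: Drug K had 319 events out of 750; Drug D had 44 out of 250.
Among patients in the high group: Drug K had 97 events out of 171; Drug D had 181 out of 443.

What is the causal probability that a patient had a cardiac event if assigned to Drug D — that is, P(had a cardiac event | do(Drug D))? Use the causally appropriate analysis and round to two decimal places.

0.30

HbA1c is downstream of the drug. One should not condition on a consequence of treatment, so the overall rates are the right comparison.
So P(outcome | do(Drug D)) is just the pooled rate for Drug D: 226/750 = 0.301.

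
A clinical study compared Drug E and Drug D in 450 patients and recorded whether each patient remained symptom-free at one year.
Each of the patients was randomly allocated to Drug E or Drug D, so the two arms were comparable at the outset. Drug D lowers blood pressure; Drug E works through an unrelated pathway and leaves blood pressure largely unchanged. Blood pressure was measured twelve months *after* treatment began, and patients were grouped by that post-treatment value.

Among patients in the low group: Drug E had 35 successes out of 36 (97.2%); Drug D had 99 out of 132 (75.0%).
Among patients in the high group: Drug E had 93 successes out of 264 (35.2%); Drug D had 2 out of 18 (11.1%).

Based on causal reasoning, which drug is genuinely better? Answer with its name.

The blood pressure-specific comparison favours Drug E throughout, but the pooled figures favour Drug D. The question is whether to condition on blood pressure.
Blood pressure here is a post-treatment variable shaped by the drug; conditioning on it would introduce bias rather than remove it. The overall comparison is the causal one.
Pooled: Drug E 42.7% vs Drug D 67.3%; Drug D is higher overall.

Drug D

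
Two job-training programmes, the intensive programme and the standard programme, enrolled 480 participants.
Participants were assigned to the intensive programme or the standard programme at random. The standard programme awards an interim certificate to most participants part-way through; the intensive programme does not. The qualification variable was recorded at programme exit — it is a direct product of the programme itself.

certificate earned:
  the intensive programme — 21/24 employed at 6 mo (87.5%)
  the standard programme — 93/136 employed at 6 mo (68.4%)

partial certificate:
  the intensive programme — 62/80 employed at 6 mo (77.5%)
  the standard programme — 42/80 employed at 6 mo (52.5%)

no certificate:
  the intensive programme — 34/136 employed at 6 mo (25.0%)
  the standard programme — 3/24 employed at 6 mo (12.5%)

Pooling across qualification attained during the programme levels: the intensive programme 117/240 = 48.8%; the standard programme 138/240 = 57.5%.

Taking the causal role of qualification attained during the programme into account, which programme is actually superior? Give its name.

The distribution of qualification attained during the programme is itself part of what the programme does — it is an intermediate outcome. Holding it fixed would remove that part of the effect; the total effect is the pooled difference.
Pooled: the intensive programme 48.8% vs the standard programme 57.5%; the standard programme is higher overall.

the standard programme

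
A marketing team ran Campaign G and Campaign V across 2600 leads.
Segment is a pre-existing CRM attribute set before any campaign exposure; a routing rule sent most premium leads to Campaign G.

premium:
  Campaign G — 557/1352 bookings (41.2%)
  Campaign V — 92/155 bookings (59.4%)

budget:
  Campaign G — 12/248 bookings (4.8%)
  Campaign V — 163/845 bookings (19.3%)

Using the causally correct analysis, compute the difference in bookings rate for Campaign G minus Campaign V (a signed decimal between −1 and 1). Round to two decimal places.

-0.17

Campaign V is higher inside every customer segment stratum but Campaign G is higher in aggregate. Whether to stratify depends on how customer segment relates to the campaign.
Customer segment is set before the campaign has any effect — it is not caused by the campaign — and it independently drives the outcome. That makes it a confounder, so the causal comparison is within customer segment levels.
Adjusting over the population distribution of customer segment: 0.580·(0.412−0.594) + 0.420·(0.048−0.193) = -0.166.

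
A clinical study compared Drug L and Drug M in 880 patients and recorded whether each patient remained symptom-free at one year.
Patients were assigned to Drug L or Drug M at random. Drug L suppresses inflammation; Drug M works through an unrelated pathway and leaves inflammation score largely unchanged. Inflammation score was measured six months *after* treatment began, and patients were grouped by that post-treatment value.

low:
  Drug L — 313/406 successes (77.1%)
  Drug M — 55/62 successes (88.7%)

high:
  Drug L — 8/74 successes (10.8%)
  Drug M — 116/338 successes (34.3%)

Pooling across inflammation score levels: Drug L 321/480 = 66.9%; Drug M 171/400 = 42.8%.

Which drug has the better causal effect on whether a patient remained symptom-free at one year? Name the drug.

Drug L

The stratified and pooled comparisons disagree (Drug M wins within each inflammation score; Drug L wins overall), so the answer turns on the causal role of inflammation score.
The distribution of inflammation score is itself part of what the drug does — it is an intermediate outcome. Holding it fixed would remove that part of the effect; the total effect is the pooled difference.
Pooled: Drug L 66.9% vs Drug M 42.8%; Drug L is higher overall.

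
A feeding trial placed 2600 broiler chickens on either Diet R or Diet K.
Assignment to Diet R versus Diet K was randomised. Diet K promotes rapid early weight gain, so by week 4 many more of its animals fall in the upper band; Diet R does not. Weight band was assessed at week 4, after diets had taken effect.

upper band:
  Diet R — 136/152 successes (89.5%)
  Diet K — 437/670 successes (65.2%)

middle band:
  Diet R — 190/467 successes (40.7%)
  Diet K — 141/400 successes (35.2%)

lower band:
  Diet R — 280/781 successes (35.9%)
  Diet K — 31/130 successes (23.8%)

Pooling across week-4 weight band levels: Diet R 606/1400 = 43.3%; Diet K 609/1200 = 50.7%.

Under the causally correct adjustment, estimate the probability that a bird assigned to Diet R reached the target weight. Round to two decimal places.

Within every week-4 weight band level Diet R has the higher rate, yet pooled Diet K does — Simpson's reversal.
Stratifying would compare diets among broiler chickens the diets themselves sorted into week-4 weight band groups — a form of selection on an intermediate. The unconditioned pooled rates give the total causal effect.
So P(outcome | do(Diet R)) is just the pooled rate for Diet R: 606/1400 = 0.433.

0.43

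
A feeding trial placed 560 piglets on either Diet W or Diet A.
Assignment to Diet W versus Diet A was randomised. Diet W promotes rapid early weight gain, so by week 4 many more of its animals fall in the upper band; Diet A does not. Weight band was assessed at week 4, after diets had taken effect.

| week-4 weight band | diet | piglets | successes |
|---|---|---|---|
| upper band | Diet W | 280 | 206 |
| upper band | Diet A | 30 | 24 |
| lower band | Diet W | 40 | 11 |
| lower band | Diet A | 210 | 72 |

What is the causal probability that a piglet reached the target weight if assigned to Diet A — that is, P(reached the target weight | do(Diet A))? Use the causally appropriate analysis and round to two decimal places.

0.40

The stratified and pooled comparisons disagree (Diet A wins within each week-4 weight band; Diet W wins overall), so the answer turns on the causal role of week-4 weight band.
Week-4 weight band is recorded after the diet and is itself shifted by it — it sits on the causal path from diet to outcome. Conditioning on a mediator would strip out part of the effect we want; the pooled comparison gives the total causal effect.
So P(outcome | do(Diet A)) is just the pooled rate for Diet A: 96/240 = 0.400.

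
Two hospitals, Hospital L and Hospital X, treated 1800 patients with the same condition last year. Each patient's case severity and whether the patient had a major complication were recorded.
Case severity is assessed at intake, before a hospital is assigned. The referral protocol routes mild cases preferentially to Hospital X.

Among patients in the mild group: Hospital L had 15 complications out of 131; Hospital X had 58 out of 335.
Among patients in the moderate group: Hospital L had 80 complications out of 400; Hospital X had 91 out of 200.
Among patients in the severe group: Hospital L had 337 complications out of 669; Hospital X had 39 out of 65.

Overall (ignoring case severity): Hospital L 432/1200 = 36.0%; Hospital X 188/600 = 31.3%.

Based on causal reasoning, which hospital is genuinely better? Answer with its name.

Hospital L

The case severity-specific comparison favours Hospital L throughout, but the pooled figures favour Hospital X. The question is whether to condition on case severity.
Nothing the hospital does changes case severity; the imbalance is an allocation artefact. With case severity also predicting the outcome, the pooled figure is confounded, and the within-stratum comparison is the causal one.
Within each level — mild: 11.5% vs 17.3%; moderate: 20.0% vs 45.5%; severe: 50.4% vs 60.0% — Hospital L is lower every time.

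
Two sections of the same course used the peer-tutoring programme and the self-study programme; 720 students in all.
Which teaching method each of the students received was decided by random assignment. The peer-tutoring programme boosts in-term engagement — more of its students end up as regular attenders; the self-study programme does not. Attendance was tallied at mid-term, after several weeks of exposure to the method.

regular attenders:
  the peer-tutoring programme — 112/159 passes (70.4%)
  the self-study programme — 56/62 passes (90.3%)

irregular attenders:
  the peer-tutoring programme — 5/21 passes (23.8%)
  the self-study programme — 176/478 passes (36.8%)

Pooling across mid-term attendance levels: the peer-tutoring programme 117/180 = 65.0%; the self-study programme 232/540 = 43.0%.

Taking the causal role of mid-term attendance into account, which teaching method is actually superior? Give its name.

Mid-term attendance here is a post-treatment variable shaped by the teaching method; conditioning on it would introduce bias rather than remove it. The overall comparison is the causal one.
Pooled: the peer-tutoring programme 65.0% vs the self-study programme 43.0%; the peer-tutoring programme is higher overall.

the peer-tutoring programme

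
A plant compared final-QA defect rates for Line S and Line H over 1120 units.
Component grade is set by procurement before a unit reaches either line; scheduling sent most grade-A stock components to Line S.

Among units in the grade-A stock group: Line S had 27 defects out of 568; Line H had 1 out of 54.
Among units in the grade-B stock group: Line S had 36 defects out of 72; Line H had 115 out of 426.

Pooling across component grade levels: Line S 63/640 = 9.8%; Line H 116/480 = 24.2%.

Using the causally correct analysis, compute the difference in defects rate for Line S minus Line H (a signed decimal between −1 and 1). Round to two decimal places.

Component grade differs across lines for reasons unrelated to any effect of the line itself, and it separately predicts the outcome — a classic confounder. We must compare within component grade levels.
Adjusting over the population distribution of component grade: 0.555·(0.048−0.019) + 0.445·(0.500−0.270) = +0.118.

+0.12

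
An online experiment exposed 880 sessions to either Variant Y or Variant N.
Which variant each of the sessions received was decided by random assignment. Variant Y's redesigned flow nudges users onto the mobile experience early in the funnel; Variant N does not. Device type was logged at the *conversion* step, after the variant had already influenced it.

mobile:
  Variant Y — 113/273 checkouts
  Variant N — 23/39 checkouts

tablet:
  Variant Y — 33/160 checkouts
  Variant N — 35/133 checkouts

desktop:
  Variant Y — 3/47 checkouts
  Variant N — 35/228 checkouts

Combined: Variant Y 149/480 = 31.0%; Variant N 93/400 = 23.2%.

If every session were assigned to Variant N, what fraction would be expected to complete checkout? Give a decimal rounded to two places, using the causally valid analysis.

0.23

Within every device type level Variant N has the higher rate, yet pooled Variant Y does — Simpson's reversal.
Device type lies on the pathway variant → device type → outcome, so adjusting for it blocks the indirect effect. For the total causal effect of variant, use the unadjusted pooled rates.
So P(outcome | do(Variant N)) is just the pooled rate for Variant N: 93/400 = 0.233.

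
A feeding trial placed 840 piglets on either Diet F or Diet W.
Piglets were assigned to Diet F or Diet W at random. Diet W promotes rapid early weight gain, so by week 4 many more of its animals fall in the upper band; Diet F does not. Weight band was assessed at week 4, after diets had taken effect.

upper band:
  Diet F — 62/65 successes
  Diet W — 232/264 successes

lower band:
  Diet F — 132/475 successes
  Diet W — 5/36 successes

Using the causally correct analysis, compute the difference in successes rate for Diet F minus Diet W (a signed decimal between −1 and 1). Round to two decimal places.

-0.43

Week-4 weight band is recorded after the diet and is itself shifted by it — it sits on the causal path from diet to outcome. Conditioning on a mediator would strip out part of the effect we want; the pooled comparison gives the total causal effect.
The causal difference is the pooled difference: 0.359 − 0.790 = -0.431.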